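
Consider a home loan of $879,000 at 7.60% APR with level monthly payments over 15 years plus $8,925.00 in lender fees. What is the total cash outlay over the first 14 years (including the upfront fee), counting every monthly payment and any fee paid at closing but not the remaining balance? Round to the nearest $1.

$1,386,268

Monthly rate = 7.6%/12 = 0.0063333; payment = 879,000 × 0.0063333 / (1 − (1+0.0063333)^−180) = $8,198.47.
Total outlay = 168 × $8,198.47 + $8,925.00 = $1,386,267.96.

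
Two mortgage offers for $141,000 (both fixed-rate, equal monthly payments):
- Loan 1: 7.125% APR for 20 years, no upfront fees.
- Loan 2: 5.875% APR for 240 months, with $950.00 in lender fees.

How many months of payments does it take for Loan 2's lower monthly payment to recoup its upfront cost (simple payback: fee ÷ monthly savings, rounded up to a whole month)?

Loan 1: at 7.125% the monthly rate is 0.0059375, so the payment is 141,000 × 0.0059375 / (1 − 1.0059375^−240) = $1,103.78.
Loan 2: monthly rate = 5.875%/12 = 0.0048958; payment = 141,000 × 0.0048958 / (1 − (1+0.0048958)^−240) = $1,000.03.
Monthly savings = $1,103.78 − $1,000.03 = $103.75.
Break-even = $950.00 / $103.75 = 9.16 → 10 months.

10 months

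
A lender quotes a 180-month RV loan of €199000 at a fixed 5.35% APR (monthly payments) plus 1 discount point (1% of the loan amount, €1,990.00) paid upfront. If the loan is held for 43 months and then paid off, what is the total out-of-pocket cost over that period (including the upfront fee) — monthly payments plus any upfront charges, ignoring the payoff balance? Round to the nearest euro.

At 5.35% the monthly rate is 0.0044583, so the payment is 199,000 × 0.0044583 / (1 − 1.0044583^−180) = €1,610.20.
Total outlay = 43 × €1,610.20 + €1,990.00 = €71,228.60.

€71,229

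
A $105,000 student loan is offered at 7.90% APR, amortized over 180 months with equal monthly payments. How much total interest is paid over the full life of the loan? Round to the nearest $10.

Monthly rate = 7.9%/12 = 0.0065833; payment = 105,000 × 0.0065833 / (1 − (1+0.0065833)^−180) = $997.38.
Total paid = 180 × $997.38 = $179,528.40; interest = $179,528.40 − $105,000 = $74,528.40.

$74,530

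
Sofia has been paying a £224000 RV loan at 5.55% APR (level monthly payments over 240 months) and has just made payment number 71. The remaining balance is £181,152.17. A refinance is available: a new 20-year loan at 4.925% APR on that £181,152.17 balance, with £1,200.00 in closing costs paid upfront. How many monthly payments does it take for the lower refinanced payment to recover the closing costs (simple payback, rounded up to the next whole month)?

Current payment = 224,000 × 5.55%/12 / (1 − (1+0.0046250)^−240) = £1,547.20.
Refinanced payment = 181,152.17 × 0.0041042 / (1 − (1+0.0041042)^−240) = £1,188.03.
Monthly savings = £1,547.20 − £1,188.03 = £359.17.
Break-even = £1,200.00 / £359.17 = 3.34 → 4 months.

4 months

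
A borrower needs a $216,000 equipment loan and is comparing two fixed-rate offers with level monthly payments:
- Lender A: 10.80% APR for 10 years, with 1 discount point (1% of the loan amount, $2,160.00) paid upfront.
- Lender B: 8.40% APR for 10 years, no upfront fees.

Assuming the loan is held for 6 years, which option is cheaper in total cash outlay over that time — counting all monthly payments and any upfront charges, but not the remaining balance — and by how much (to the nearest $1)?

Lender A: at 10.80% the monthly rate is 0.0090000, so the payment is 216,000 × 0.0090000 / (1 − 1.0090000^−120) = $2,951.00.
Lender B: at 8.40% the monthly rate is 0.0070000, so the payment is 216,000 × 0.0070000 / (1 − 1.0070000^−120) = $2,666.55.
Over 72 months: Lender A costs 72 × $2,951.00 + $2,160.00 = $214,632.00; Lender B costs 72 × $2,666.55 = $191,991.60.
Lender B is cheaper by $214,632.00 − $191,991.60 = $22,640.40.

Lender B by $22,640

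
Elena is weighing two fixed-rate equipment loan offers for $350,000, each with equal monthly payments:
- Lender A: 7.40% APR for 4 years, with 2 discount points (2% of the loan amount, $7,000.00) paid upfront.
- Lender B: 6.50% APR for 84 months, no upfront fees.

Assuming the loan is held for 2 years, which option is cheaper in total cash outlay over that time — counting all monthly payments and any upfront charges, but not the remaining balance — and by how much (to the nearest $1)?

Lender B by $84,976

Lender A: at 7.40% the monthly rate is 0.0061667, so the payment is 350,000 × 0.0061667 / (1 − 1.0061667^−48) = $8,446.29.
Lender B: monthly rate = 6.5%/12 = 0.0054167; payment = 350,000 × 0.0054167 / (1 − (1+0.0054167)^−84) = $5,197.30.
Over 24 months: Lender A costs 24 × $8,446.29 + $7,000.00 = $209,710.96; Lender B costs 24 × $5,197.30 = $124,735.20.
Lender B is cheaper by $209,710.96 − $124,735.20 = $84,975.76.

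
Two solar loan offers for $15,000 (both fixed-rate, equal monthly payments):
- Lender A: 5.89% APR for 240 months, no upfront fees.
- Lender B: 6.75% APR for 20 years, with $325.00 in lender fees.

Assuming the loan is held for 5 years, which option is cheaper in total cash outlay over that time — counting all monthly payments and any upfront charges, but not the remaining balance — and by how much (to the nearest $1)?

Lender A by $777

Lender A: at 5.89% the monthly rate is 0.0049083, so the payment is 15,000 × 0.0049083 / (1 − 1.0049083^−240) = $106.51.
Lender B: monthly rate = 6.75%/12 = 0.0056250; payment = 15,000 × 0.0056250 / (1 − (1+0.0056250)^−240) = $114.05.
Over 60 months: Lender A costs 60 × $106.51 = $6,390.60; Lender B costs 60 × $114.05 + $325.00 = $7,168.00.
Lender A is cheaper by $7,168.00 − $6,390.60 = $777.40.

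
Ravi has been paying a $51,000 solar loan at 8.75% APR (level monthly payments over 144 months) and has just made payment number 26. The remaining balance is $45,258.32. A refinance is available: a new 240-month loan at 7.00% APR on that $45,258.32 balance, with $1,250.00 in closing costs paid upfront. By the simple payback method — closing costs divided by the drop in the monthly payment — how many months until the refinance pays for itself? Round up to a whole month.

6 months

Current payment = 51,000 × 8.75%/12 / (1 − (1+0.0072917)^−144) = $573.24.
Refinanced payment = 45,258.32 × 0.0058333 / (1 − (1+0.0058333)^−240) = $350.89.
Monthly savings = $573.24 − $350.89 = $222.35.
Break-even = $1,250.00 / $222.35 = 5.62 → 6 months.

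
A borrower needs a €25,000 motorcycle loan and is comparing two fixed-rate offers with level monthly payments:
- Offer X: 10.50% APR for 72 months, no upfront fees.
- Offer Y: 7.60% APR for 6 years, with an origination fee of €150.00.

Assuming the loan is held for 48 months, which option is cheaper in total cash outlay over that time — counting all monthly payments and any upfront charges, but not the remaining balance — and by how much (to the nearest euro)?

Offer X: monthly rate = 10.5%/12 = 0.0087500; payment = 25,000 × 0.0087500 / (1 − (1+0.0087500)^−72) = €469.47.
Offer Y: at 7.60% the monthly rate is 0.0063333, so the payment is 25,000 × 0.0063333 / (1 − 1.0063333^−72) = €433.46.
Over 48 months: Offer X costs 48 × €469.47 = €22,534.56; Offer Y costs 48 × €433.46 + €150.00 = €20,956.08.
Offer Y is cheaper by €22,534.56 − €20,956.08 = €1,578.48.

Offer Y by €1,578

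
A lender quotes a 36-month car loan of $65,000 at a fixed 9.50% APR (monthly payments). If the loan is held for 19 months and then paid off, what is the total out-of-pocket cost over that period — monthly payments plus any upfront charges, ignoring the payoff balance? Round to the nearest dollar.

$39,561

At 9.50% the monthly rate is 0.0079167, so the payment is 65,000 × 0.0079167 / (1 − 1.0079167^−36) = $2,082.14.
Total outlay = 19 × $2,082.14 = $39,560.66.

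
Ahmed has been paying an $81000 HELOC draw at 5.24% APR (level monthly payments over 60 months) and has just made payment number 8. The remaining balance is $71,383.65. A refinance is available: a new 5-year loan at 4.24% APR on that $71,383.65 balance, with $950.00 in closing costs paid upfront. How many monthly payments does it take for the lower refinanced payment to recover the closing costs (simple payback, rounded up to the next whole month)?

Current payment = 81,000 × 5.24%/12 / (1 − (1+0.0043667)^−60) = $1,537.49.
Refinanced payment = 71,383.65 × 0.0035333 / (1 − (1+0.0035333)^−60) = $1,322.38.
Monthly savings = $1,537.49 − $1,322.38 = $215.11.
Break-even = $950.00 / $215.11 = 4.42 → 5 months.

5 months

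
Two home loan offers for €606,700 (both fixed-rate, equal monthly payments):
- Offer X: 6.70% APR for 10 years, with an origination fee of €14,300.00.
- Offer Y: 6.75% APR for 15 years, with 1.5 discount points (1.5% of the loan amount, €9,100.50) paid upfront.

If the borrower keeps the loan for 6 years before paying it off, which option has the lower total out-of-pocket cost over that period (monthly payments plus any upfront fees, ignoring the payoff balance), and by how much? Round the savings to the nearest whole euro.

Offer X: monthly rate = 6.7%/12 = 0.0055833; payment = 606,700 × 0.0055833 / (1 − (1+0.0055833)^−120) = €6,950.85.
Offer Y: at 6.75% the monthly rate is 0.0056250, so the payment is 606,700 × 0.0056250 / (1 − 1.0056250^−180) = €5,368.75.
Over 72 months: Offer X costs 72 × €6,950.85 + €14,300.00 = €514,761.20; Offer Y costs 72 × €5,368.75 + €9,100.50 = €395,650.50.
Offer Y is cheaper by €514,761.20 − €395,650.50 = €119,110.70.

Offer Y by €119,111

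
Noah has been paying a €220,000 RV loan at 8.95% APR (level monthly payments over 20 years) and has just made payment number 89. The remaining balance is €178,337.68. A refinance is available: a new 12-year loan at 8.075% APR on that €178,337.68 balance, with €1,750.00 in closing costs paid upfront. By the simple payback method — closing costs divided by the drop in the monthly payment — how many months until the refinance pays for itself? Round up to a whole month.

Current payment = 220,000 × 8.95%/12 / (1 − (1+0.0074583)^−240) = €1,972.33.
Refinanced payment = 178,337.68 × 0.0067292 / (1 − (1+0.0067292)^−144) = €1,937.76.
Monthly savings = €1,972.33 − €1,937.76 = €34.57.
Break-even = €1,750.00 / €34.57 = 50.62 → 51 months.

51 months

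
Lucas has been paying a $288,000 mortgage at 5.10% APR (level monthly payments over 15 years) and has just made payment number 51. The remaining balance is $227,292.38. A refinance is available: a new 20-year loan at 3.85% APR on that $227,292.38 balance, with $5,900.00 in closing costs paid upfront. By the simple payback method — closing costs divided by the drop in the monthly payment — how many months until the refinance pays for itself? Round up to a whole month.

7 months

Current payment = 288,000 × 5.1%/12 / (1 − (1+0.0042500)^−180) = $2,292.52.
Refinanced payment = 227,292.38 × 0.0032083 / (1 − (1+0.0032083)^−240) = $1,359.45.
Monthly savings = $2,292.52 − $1,359.45 = $933.07.
Break-even = $5,900.00 / $933.07 = 6.32 → 7 months.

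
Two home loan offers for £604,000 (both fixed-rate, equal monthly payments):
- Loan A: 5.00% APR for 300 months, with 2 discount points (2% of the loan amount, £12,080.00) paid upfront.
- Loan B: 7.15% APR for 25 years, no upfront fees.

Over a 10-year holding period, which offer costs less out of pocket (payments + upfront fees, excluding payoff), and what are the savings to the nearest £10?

Loan A: at 5.00% the monthly rate is 0.0041667, so the payment is 604,000 × 0.0041667 / (1 − 1.0041667^−300) = £3,530.92.
Loan B: monthly rate = 7.15%/12 = 0.0059583; payment = 604,000 × 0.0059583 / (1 − (1+0.0059583)^−300) = £4,326.92.
Over 120 months: Loan A costs 120 × £3,530.92 + £12,080.00 = £435,790.40; Loan B costs 120 × £4,326.92 = £519,230.40.
Loan A is cheaper by £519,230.40 − £435,790.40 = £83,440.00.

Loan A by £83,440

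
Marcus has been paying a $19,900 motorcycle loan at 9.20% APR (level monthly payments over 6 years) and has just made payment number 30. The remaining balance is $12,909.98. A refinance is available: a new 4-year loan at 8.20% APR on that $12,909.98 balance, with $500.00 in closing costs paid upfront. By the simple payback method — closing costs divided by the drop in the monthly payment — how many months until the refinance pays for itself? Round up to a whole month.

12 months

Current payment = 19,900 × 9.2%/12 / (1 − (1+0.0076667)^−72) = $360.69.
Refinanced payment = 12,909.98 × 0.0068333 / (1 − (1+0.0068333)^−48) = $316.38.
Monthly savings = $360.69 − $316.38 = $44.31.
Break-even = $500.00 / $44.31 = 11.28 → 12 months.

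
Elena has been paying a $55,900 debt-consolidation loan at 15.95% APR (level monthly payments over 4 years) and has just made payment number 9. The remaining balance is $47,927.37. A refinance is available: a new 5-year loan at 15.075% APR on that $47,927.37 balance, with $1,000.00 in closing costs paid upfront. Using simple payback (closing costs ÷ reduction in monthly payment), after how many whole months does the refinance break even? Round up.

Current payment = 55,900 × 15.95%/12 / (1 − (1+0.0132917)^−48) = $1,582.79.
Refinanced payment = 47,927.37 × 0.0125625 / (1 − (1+0.0125625)^−60) = $1,142.08.
Monthly savings = $1,582.79 − $1,142.08 = $440.71.
Break-even = $1,000.00 / $440.71 = 2.27 → 3 months.

3 months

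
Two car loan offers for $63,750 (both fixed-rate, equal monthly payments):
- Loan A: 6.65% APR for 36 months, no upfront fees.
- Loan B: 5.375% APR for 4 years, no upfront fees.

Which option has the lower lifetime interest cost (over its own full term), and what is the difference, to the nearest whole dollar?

Loan A: at 6.65% the monthly rate is 0.0055417, so the payment is 63,750 × 0.0055417 / (1 − 1.0055417^−36) = $1,958.23.
Total interest on Loan A = 36 × $1,958.23 − $63,750 = $6,746.28.
Loan B: at 5.375% the monthly rate is 0.0044792, so the payment is 63,750 × 0.0044792 / (1 − 1.0044792^−48) = $1,478.97.
Total interest on Loan B = 48 × $1,478.97 − $63,750 = $7,240.56.
Loan A is lower by $494.28.

Loan A by $494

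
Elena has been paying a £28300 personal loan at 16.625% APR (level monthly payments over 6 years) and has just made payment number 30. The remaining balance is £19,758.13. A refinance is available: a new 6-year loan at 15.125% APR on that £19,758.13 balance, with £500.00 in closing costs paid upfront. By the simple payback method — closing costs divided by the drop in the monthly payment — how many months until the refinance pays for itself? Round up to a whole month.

3 months

Current payment = 28,300 × 16.625%/12 / (1 − (1+0.0138542)^−72) = £623.66.
Refinanced payment = 19,758.13 × 0.0126042 / (1 − (1+0.0126042)^−72) = £419.13.
Monthly savings = £623.66 − £419.13 = £204.53.
Break-even = £500.00 / £204.53 = 2.44 → 3 months.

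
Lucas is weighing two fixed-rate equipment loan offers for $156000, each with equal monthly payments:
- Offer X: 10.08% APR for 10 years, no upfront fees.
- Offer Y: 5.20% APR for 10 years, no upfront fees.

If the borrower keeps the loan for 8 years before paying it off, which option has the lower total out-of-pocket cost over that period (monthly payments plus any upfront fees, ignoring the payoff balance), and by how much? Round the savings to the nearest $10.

Offer Y by $38,260

Offer X: monthly rate = 10.08%/12 = 0.0084000; payment = 156,000 × 0.0084000 / (1 − (1+0.0084000)^−120) = $2,068.47.
Offer Y: at 5.20% the monthly rate is 0.0043333, so the payment is 156,000 × 0.0043333 / (1 − 1.0043333^−120) = $1,669.91.
Over 96 months: Offer X costs 96 × $2,068.47 = $198,573.12; Offer Y costs 96 × $1,669.91 = $160,311.36.
Offer Y is cheaper by $198,573.12 − $160,311.36 = $38,261.76.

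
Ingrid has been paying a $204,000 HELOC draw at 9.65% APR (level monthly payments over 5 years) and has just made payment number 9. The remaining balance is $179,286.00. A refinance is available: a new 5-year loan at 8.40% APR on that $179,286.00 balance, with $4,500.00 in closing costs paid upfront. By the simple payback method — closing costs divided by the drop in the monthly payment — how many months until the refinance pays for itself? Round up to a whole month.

8 months

Current payment = 204,000 × 9.65%/12 / (1 − (1+0.0080417)^−60) = $4,299.35.
Refinanced payment = 179,286.00 × 0.0070000 / (1 − (1+0.0070000)^−60) = $3,669.69.
Monthly savings = $4,299.35 − $3,669.69 = $629.66.
Break-even = $4,500.00 / $629.66 = 7.15 → 8 months.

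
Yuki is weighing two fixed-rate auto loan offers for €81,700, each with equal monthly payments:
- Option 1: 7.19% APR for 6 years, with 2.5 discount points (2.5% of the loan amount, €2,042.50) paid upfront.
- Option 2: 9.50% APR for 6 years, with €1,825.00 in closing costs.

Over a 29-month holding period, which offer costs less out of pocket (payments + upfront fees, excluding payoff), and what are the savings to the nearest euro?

Option 1 by €2,470

Option 1: monthly rate = 7.19%/12 = 0.0059917; payment = 81,700 × 0.0059917 / (1 − (1+0.0059917)^−72) = €1,400.37.
Option 2: monthly rate = 9.5%/12 = 0.0079167; payment = 81,700 × 0.0079167 / (1 − (1+0.0079167)^−72) = €1,493.04.
Over 29 months: Option 1 costs 29 × €1,400.37 + €2,042.50 = €42,653.23; Option 2 costs 29 × €1,493.04 + €1,825.00 = €45,123.16.
Option 1 is cheaper by €45,123.16 − €42,653.23 = €2,469.93.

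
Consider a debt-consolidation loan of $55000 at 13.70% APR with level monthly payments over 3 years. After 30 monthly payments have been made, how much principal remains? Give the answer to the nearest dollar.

With monthly rate i = 13.7%/12 = 0.0114167, the balance after k of n payments is P · [(1+i)^n − (1+i)^k] / [(1+i)^n − 1].
(1+0.0114167)^36 = 1.50481743 and (1+0.0114167)^30 = 1.40573409, so the balance is 55,000 × (1.50481743 − 1.40573409) / (1.50481743 − 1) = $10,795.16.

$10,795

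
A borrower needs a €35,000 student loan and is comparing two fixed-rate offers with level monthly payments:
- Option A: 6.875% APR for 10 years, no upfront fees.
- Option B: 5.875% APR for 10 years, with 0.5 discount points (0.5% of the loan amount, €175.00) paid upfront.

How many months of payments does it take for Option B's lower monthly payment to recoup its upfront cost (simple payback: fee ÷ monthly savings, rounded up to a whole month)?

Option A: at 6.875% the monthly rate is 0.0057292, so the payment is 35,000 × 0.0057292 / (1 − 1.0057292^−120) = €404.13.
Option B: monthly rate = 5.875%/12 = 0.0048958; payment = 35,000 × 0.0048958 / (1 − (1+0.0048958)^−120) = €386.38.
Monthly savings = €404.13 − €386.38 = €17.75.
Break-even = €175.00 / €17.75 = 9.86 → 10 months.

10 months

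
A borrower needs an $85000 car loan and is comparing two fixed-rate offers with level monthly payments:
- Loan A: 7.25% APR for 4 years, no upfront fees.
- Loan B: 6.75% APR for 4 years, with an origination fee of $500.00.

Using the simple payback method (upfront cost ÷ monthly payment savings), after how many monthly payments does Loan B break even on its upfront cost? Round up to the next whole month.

Loan A: at 7.25% the monthly rate is 0.0060417, so the payment is 85,000 × 0.0060417 / (1 − 1.0060417^−48) = $2,045.30.
Loan B: monthly rate = 6.75%/12 = 0.0056250; payment = 85,000 × 0.0056250 / (1 − (1+0.0056250)^−48) = $2,025.59.
Monthly savings = $2,045.30 − $2,025.59 = $19.71.
Break-even = $500.00 / $19.71 = 25.37 → 26 months.

26 months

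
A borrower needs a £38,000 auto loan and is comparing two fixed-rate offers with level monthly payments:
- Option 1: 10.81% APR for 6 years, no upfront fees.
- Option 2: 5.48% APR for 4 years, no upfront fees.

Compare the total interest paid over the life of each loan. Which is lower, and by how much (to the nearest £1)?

Option 1: monthly rate = 10.81%/12 = 0.0090083; payment = 38,000 × 0.0090083 / (1 − (1+0.0090083)^−72) = £719.60.
Total interest on Option 1 = 72 × £719.60 − £38,000 = £13,811.20.
Option 2: monthly rate = 5.48%/12 = 0.0045667; payment = 38,000 × 0.0045667 / (1 − (1+0.0045667)^−48) = £883.40.
Total interest on Option 2 = 48 × £883.40 − £38,000 = £4,403.20.
Option 2 is lower by £9,408.00.

Option 2 by £9,408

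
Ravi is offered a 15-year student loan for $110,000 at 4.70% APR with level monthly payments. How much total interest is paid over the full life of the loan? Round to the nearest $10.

$43,500

At 4.70% the monthly rate is 0.0039167, so the payment is 110,000 × 0.0039167 / (1 − 1.0039167^−180) = $852.78.
Total paid = 180 × $852.78 = $153,500.40; interest = $153,500.40 − $110,000 = $43,500.40.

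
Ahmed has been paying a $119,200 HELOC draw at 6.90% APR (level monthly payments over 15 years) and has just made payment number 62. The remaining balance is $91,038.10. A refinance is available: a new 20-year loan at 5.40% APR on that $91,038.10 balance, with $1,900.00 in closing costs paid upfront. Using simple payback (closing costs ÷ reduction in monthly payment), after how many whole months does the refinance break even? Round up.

5 months

Current payment = 119,200 × 6.9%/12 / (1 − (1+0.0057500)^−180) = $1,064.75.
Refinanced payment = 91,038.10 × 0.0045000 / (1 − (1+0.0045000)^−240) = $621.11.
Monthly savings = $1,064.75 − $621.11 = $443.64.
Break-even = $1,900.00 / $443.64 = 4.28 → 5 months.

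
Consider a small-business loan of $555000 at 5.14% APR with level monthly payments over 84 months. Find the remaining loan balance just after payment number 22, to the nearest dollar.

With monthly rate i = 5.14%/12 = 0.0042833, the balance after k of n payments is P · [(1+i)^n − (1+i)^k] / [(1+i)^n − 1].
(1+0.0042833)^84 = 1.43194208 and (1+0.0042833)^22 = 1.09859500, so the balance is 555,000 × (1.43194208 − 1.09859500) / (1.43194208 − 1) = $428,315.83.

$428,316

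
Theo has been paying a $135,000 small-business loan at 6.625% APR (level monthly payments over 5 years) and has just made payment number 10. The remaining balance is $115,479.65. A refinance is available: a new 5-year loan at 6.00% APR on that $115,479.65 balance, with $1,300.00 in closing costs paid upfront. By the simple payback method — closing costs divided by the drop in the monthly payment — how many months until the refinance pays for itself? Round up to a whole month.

4 months

Current payment = 135,000 × 6.625%/12 / (1 − (1+0.0055208)^−60) = $2,649.34.
Refinanced payment = 115,479.65 × 0.0050000 / (1 − (1+0.0050000)^−60) = $2,232.55.
Monthly savings = $2,649.34 − $2,232.55 = $416.79.
Break-even = $1,300.00 / $416.79 = 3.12 → 4 months.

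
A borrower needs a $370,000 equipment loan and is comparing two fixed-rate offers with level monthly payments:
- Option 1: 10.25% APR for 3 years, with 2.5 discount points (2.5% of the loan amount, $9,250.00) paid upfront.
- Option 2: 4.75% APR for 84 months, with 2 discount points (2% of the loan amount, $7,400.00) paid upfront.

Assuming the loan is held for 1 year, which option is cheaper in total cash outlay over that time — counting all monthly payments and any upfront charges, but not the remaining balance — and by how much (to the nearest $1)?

Option 1: at 10.25% the monthly rate is 0.0085417, so the payment is 370,000 × 0.0085417 / (1 − 1.0085417^−36) = $11,982.33.
Option 2: at 4.75% the monthly rate is 0.0039583, so the payment is 370,000 × 0.0039583 / (1 − 1.0039583^−84) = $5,186.19.
Over 12 months: Option 1 costs 12 × $11,982.33 + $9,250.00 = $153,037.96; Option 2 costs 12 × $5,186.19 + $7,400.00 = $69,634.28.
Option 2 is cheaper by $153,037.96 − $69,634.28 = $83,403.68.

Option 2 by $83,404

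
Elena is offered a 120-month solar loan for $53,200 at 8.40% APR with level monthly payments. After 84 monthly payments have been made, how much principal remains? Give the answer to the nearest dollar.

$20,836

With monthly rate i = 8.4%/12 = 0.0070000, the balance after k of n payments is P · [(1+i)^n − (1+i)^k] / [(1+i)^n − 1].
(1+0.0070000)^120 = 2.30959838 and (1+0.0070000)^84 = 1.79669983, so the balance is 53,200 × (2.30959838 − 1.79669983) / (2.30959838 − 1) = $20,835.55.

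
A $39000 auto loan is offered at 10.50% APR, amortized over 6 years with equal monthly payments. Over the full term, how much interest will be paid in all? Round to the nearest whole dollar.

$13,731

At 10.50% the monthly rate is 0.0087500, so the payment is 39,000 × 0.0087500 / (1 − 1.0087500^−72) = $732.38.
Total paid = 72 × $732.38 = $52,731.36; interest = $52,731.36 − $39,000 = $13,731.36.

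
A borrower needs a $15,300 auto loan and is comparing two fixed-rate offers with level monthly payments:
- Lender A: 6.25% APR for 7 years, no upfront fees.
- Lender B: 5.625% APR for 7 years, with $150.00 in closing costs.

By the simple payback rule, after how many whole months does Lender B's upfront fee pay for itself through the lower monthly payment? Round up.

Lender A: monthly rate = 6.25%/12 = 0.0052083; payment = 15,300 × 0.0052083 / (1 − (1+0.0052083)^−84) = $225.35.
Lender B: at 5.625% the monthly rate is 0.0046875, so the payment is 15,300 × 0.0046875 / (1 − 1.0046875^−84) = $220.77.
Monthly savings = $225.35 − $220.77 = $4.58.
Break-even = $150.00 / $4.58 = 32.75 → 33 months.

33 months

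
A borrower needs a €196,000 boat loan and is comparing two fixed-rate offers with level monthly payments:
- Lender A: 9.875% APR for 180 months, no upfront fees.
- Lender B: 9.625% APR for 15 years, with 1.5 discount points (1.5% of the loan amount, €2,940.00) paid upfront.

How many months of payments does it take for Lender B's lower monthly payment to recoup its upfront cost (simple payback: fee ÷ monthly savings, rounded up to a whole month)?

99 months

Lender A: at 9.875% the monthly rate is 0.0082292, so the payment is 196,000 × 0.0082292 / (1 − 1.0082292^−180) = €2,091.26.
Lender B: at 9.625% the monthly rate is 0.0080208, so the payment is 196,000 × 0.0080208 / (1 − 1.0080208^−180) = €2,061.49.
Monthly savings = €2,091.26 − €2,061.49 = €29.77.
Break-even = €2,940.00 / €29.77 = 98.76 → 99 months.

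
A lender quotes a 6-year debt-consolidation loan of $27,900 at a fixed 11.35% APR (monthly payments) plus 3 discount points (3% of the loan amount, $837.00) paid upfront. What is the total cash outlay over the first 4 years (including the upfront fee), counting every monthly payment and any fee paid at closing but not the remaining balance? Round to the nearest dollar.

Monthly rate = 11.35%/12 = 0.0094583; payment = 27,900 × 0.0094583 / (1 − (1+0.0094583)^−72) = $536.07.
Total outlay = 48 × $536.07 + $837.00 = $26,568.36.

$26,568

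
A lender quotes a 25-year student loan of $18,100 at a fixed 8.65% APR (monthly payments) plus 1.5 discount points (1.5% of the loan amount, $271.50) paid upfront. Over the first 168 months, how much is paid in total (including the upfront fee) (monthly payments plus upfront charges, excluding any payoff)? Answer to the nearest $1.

At 8.65% the monthly rate is 0.0072083, so the payment is 18,100 × 0.0072083 / (1 − 1.0072083^−300) = $147.58.
Total outlay = 168 × $147.58 + $271.50 = $25,064.94.

$25,065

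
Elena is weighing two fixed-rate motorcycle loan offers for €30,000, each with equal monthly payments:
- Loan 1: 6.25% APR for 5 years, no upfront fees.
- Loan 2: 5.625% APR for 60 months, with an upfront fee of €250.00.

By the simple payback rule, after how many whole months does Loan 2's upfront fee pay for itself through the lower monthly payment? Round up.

29 months

Loan 1: monthly rate = 6.25%/12 = 0.0052083; payment = 30,000 × 0.0052083 / (1 − (1+0.0052083)^−60) = €583.48.
Loan 2: at 5.625% the monthly rate is 0.0046875, so the payment is 30,000 × 0.0046875 / (1 − 1.0046875^−60) = €574.77.
Monthly savings = €583.48 − €574.77 = €8.71.
Break-even = €250.00 / €8.71 = 28.70 → 29 months.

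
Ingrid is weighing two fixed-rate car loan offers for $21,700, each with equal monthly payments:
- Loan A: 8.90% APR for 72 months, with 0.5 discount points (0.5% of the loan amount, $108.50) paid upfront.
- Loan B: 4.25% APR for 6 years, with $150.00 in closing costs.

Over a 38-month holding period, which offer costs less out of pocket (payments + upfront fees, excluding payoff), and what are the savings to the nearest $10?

Loan B by $1,790

Loan A: at 8.90% the monthly rate is 0.0074167, so the payment is 21,700 × 0.0074167 / (1 − 1.0074167^−72) = $390.08.
Loan B: at 4.25% the monthly rate is 0.0035417, so the payment is 21,700 × 0.0035417 / (1 − 1.0035417^−72) = $341.98.
Over 38 months: Loan A costs 38 × $390.08 + $108.50 = $14,931.54; Loan B costs 38 × $341.98 + $150.00 = $13,145.24.
Loan B is cheaper by $14,931.54 − $13,145.24 = $1,786.30.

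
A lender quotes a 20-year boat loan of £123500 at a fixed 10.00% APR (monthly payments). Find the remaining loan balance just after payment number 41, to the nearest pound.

£115,590

With monthly rate i = 10%/12 = 0.0083333, the balance after k of n payments is P · [(1+i)^n − (1+i)^k] / [(1+i)^n − 1].
(1+0.0083333)^240 = 7.32807363 and (1+0.0083333)^41 = 1.40530016, so the balance is 123,500 × (7.32807363 − 1.40530016) / (7.32807363 − 1) = £115,590.08.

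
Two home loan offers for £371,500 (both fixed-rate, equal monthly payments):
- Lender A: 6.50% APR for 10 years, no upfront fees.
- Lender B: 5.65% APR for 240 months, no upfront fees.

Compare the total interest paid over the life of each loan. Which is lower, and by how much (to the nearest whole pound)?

Lender A by £114,702

Lender A: at 6.50% the monthly rate is 0.0054167, so the payment is 371,500 × 0.0054167 / (1 − 1.0054167^−120) = £4,218.31.
Total interest on Lender A = 120 × £4,218.31 − £371,500 = £134,697.20.
Lender B: at 5.65% the monthly rate is 0.0047083, so the payment is 371,500 × 0.0047083 / (1 − 1.0047083^−240) = £2,587.08.
Total interest on Lender B = 240 × £2,587.08 − £371,500 = £249,399.20.
Lender A is lower by £114,702.00.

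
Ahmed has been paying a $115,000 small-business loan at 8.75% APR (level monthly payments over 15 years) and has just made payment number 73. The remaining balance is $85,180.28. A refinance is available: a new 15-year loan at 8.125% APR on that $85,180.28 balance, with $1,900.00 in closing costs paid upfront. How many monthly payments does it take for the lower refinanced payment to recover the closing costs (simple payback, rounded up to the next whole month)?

6 months

Current payment = 115,000 × 8.75%/12 / (1 − (1+0.0072917)^−180) = $1,149.37.
Refinanced payment = 85,180.28 × 0.0067708 / (1 − (1+0.0067708)^−180) = $820.19.
Monthly savings = $1,149.37 − $820.19 = $329.18.
Break-even = $1,900.00 / $329.18 = 5.77 → 6 months.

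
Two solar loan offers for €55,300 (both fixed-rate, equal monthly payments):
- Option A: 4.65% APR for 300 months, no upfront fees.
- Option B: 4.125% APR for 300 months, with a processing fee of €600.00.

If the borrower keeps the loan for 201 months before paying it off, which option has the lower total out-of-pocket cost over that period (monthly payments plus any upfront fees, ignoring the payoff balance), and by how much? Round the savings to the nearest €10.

Option A: at 4.65% the monthly rate is 0.0038750, so the payment is 55,300 × 0.0038750 / (1 − 1.0038750^−300) = €312.10.
Option B: at 4.125% the monthly rate is 0.0034375, so the payment is 55,300 × 0.0034375 / (1 − 1.0034375^−300) = €295.72.
Over 201 months: Option A costs 201 × €312.10 = €62,732.10; Option B costs 201 × €295.72 + €600.00 = €60,039.72.
Option B is cheaper by €62,732.10 − €60,039.72 = €2,692.38.

Option B by €2,690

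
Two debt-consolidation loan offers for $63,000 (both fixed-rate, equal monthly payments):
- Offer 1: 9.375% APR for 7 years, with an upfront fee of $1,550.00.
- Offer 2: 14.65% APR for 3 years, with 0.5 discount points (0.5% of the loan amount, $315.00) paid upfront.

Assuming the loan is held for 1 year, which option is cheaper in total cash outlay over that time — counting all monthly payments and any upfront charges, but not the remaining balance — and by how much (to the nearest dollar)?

Offer 1: monthly rate = 9.375%/12 = 0.0078125; payment = 63,000 × 0.0078125 / (1 − (1+0.0078125)^−84) = $1,025.64.
Offer 2: monthly rate = 14.65%/12 = 0.0122083; payment = 63,000 × 0.0122083 / (1 − (1+0.0122083)^−36) = $2,173.13.
Over 12 months: Offer 1 costs 12 × $1,025.64 + $1,550.00 = $13,857.68; Offer 2 costs 12 × $2,173.13 + $315.00 = $26,392.56.
Offer 1 is cheaper by $26,392.56 − $13,857.68 = $12,534.88.

Offer 1 by $12,535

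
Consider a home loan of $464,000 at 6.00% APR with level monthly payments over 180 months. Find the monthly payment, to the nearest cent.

$3,915.50

At 6.00% the monthly rate is 0.0050000, so the payment is 464,000 × 0.0050000 / (1 − 1.0050000^−180) = $3,915.50.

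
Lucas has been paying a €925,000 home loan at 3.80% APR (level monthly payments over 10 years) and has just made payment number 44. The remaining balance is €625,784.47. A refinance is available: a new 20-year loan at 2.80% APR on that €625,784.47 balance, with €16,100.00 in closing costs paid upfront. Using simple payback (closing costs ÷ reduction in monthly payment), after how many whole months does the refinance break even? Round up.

3 months

Current payment = 925,000 × 3.8%/12 / (1 − (1+0.0031667)^−120) = €9,277.50.
Refinanced payment = 625,784.47 × 0.0023333 / (1 − (1+0.0023333)^−240) = €3,408.27.
Monthly savings = €9,277.50 − €3,408.27 = €5,869.23.
Break-even = €16,100.00 / €5,869.23 = 2.74 → 3 months.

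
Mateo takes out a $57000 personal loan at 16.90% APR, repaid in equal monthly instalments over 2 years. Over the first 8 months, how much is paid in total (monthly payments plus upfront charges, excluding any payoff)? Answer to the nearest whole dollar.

$22,524

Monthly rate = 16.9%/12 = 0.0140833; payment = 57,000 × 0.0140833 / (1 − (1+0.0140833)^−24) = $2,815.47.
Total outlay = 8 × $2,815.47 = $22,523.76.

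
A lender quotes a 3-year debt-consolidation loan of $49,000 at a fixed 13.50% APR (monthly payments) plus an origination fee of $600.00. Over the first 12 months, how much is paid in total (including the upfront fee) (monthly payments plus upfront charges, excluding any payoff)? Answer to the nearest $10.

At 13.50% the monthly rate is 0.0112500, so the payment is 49,000 × 0.0112500 / (1 − 1.0112500^−36) = $1,662.83.
Total outlay = 12 × $1,662.83 + $600.00 = $20,553.96.

$20,550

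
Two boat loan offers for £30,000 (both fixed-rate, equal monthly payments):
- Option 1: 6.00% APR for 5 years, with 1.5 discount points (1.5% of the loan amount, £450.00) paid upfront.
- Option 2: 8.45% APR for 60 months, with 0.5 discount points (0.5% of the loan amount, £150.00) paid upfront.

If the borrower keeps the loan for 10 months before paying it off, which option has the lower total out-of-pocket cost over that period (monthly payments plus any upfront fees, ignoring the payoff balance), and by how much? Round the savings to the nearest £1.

Option 1 by £48

Option 1: at 6.00% the monthly rate is 0.0050000, so the payment is 30,000 × 0.0050000 / (1 − 1.0050000^−60) = £579.98.
Option 2: at 8.45% the monthly rate is 0.0070417, so the payment is 30,000 × 0.0070417 / (1 − 1.0070417^−60) = £614.77.
Over 10 months: Option 1 costs 10 × £579.98 + £450.00 = £6,249.80; Option 2 costs 10 × £614.77 + £150.00 = £6,297.70.
Option 1 is cheaper by £6,297.70 − £6,249.80 = £47.90.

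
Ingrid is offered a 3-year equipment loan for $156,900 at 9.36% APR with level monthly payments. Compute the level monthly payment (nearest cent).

Monthly rate = 9.36%/12 = 0.0078000; payment = 156,900 × 0.0078000 / (1 − (1+0.0078000)^−36) = $5,015.71.

$5,015.71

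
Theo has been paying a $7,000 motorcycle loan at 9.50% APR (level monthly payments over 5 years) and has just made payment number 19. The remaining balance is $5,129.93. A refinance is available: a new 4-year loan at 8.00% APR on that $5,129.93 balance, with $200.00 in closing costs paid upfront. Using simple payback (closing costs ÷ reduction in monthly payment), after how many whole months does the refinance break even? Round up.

Current payment = 7,000 × 9.5%/12 / (1 − (1+0.0079167)^−60) = $147.01.
Refinanced payment = 5,129.93 × 0.0066667 / (1 − (1+0.0066667)^−48) = $125.24.
Monthly savings = $147.01 − $125.24 = $21.77.
Break-even = $200.00 / $21.77 = 9.19 → 10 months.

10 months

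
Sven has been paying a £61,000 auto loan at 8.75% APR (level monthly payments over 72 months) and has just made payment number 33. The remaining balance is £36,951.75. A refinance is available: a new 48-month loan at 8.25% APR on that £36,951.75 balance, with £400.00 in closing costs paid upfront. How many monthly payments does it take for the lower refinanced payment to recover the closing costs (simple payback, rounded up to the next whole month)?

Current payment = 61,000 × 8.75%/12 / (1 − (1+0.0072917)^−72) = £1,092.00.
Refinanced payment = 36,951.75 × 0.0068750 / (1 − (1+0.0068750)^−48) = £906.44.
Monthly savings = £1,092.00 − £906.44 = £185.56.
Break-even = £400.00 / £185.56 = 2.16 → 3 months.

3 months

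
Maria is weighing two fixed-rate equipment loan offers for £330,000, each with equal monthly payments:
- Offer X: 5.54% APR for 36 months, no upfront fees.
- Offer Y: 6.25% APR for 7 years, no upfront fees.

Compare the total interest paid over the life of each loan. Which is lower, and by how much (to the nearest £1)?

Offer X by £49,338

Offer X: monthly rate = 5.54%/12 = 0.0046167; payment = 330,000 × 0.0046167 / (1 − (1+0.0046167)^−36) = £9,970.60.
Total interest on Offer X = 36 × £9,970.60 − £330,000 = £28,941.60.
Offer Y: at 6.25% the monthly rate is 0.0052083, so the payment is 330,000 × 0.0052083 / (1 − 1.0052083^−84) = £4,860.47.
Total interest on Offer Y = 84 × £4,860.47 − £330,000 = £78,279.48.
Offer X is lower by £49,337.88.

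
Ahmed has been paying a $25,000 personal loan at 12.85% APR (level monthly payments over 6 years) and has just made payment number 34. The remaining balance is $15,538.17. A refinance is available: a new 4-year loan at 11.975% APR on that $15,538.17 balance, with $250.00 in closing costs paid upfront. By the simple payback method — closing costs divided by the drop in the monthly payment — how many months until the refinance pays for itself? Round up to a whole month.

Current payment = 25,000 × 12.85%/12 / (1 − (1+0.0107083)^−72) = $499.88.
Refinanced payment = 15,538.17 × 0.0099792 / (1 − (1+0.0099792)^−48) = $408.99.
Monthly savings = $499.88 − $408.99 = $90.89.
Break-even = $250.00 / $90.89 = 2.75 → 3 months.

3 months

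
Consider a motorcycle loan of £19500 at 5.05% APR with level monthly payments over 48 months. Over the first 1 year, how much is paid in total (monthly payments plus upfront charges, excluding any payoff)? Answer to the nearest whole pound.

At 5.05% the monthly rate is 0.0042083, so the payment is 19,500 × 0.0042083 / (1 − 1.0042083^−48) = £449.51.
Total outlay = 12 × £449.51 = £5,394.12.

£5,394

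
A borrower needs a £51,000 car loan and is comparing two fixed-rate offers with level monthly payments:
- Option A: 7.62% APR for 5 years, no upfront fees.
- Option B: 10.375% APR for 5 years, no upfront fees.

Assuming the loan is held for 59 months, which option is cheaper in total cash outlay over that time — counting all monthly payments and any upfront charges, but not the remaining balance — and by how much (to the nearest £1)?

Option A: monthly rate = 7.62%/12 = 0.0063500; payment = 51,000 × 0.0063500 / (1 − (1+0.0063500)^−60) = £1,024.85.
Option B: monthly rate = 10.375%/12 = 0.0086458; payment = 51,000 × 0.0086458 / (1 − (1+0.0086458)^−60) = £1,093.03.
Over 59 months: Option A costs 59 × £1,024.85 = £60,466.15; Option B costs 59 × £1,093.03 = £64,488.77.
Option A is cheaper by £64,488.77 − £60,466.15 = £4,022.62.

Option A by £4,023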